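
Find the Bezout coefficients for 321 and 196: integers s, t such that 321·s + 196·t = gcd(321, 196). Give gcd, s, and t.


Euclidean algorithm on (321, 196) — divide until remainder is 0:
  321 = 1 · 196 + 125
  196 = 1 · 125 + 71
  125 = 1 · 71 + 54
  71 = 1 · 54 + 17
  54 = 3 · 17 + 3
  17 = 5 · 3 + 2
  3 = 1 · 2 + 1
  2 = 2 · 1 + 0
gcd(321, 196) = 1.
Track Bezout coefficients alongside the remainders: start with r₀ = 321 = a·1 + b·0 (s = 1, t = 0) and r₁ = 196 = a·0 + b·1 (s = 0, t = 1); each new remainder r_{k+1} = r_{k-1} − q_k·r_k inherits s_{k+1} = s_{k-1} − q_k·s_k, t_{k+1} = t_{k-1} − q_k·t_k, so r_k = a·s_k + b·t_k at every step:
  q = 1: r = 125, s = 1 − 1·0 = 1, t = 0 − 1·1 = -1  (check: 321·1 + 196·(-1) = 125)
  q = 1: r = 71, s = 0 − 1·1 = -1, t = 1 − 1·(-1) = 2  (check: 321·(-1) + 196·2 = 71)
  q = 1: r = 54, s = 1 − 1·(-1) = 2, t = -1 − 1·2 = -3  (check: 321·2 + 196·(-3) = 54)
  q = 1: r = 17, s = -1 − 1·2 = -3, t = 2 − 1·(-3) = 5  (check: 321·(-3) + 196·5 = 17)
  q = 3: r = 3, s = 2 − 3·(-3) = 11, t = -3 − 3·5 = -18  (check: 321·11 + 196·(-18) = 3)
  q = 5: r = 2, s = -3 − 5·11 = -58, t = 5 − 5·(-18) = 95  (check: 321·(-58) + 196·95 = 2)
  q = 1: r = 1, s = 11 − 1·(-58) = 69, t = -18 − 1·95 = -113  (check: 321·69 + 196·(-113) = 1)
The row with r = 1 (the gcd) gives the Bezout coefficients s = 69, t = -113.
Result: 321 · (69) + 196 · (-113) = 1.

gcd(321, 196) = 1; s = 69, t = -113 (check: 321·69 + 196·(-113) = 1).


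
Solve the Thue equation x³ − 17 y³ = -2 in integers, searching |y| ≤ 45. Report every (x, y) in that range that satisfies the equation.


The equation is x³ - 17y³ = -2. For fixed y, x³ = 17·y³ − 2, so a solution requires the RHS to be a perfect cube.
Strategy: iterate y from -45 to 45, compute RHS = 17·y³ − 2, and check whether it is a (positive or negative) perfect cube.
Check small values of y:
  y = 0: RHS = -2 is not a perfect cube.
  y = 1: RHS = 15 is not a perfect cube.
  y = -1: RHS = -19 is not a perfect cube.
  y = 2: RHS = 134 is not a perfect cube.
  y = -2: RHS = -138 is not a perfect cube.
  y = 3: RHS = 457 is not a perfect cube.
  y = -3: RHS = -461 is not a perfect cube.
Continuing the search up to |y| = 45 finds no solutions either.
No (x, y) in the scanned range satisfies the equation.

No integer solutions with |y| ≤ 45.


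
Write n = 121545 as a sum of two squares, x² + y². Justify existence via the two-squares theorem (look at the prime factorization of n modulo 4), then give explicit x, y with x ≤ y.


Step 1: Factor n = 121545 = 3^2 · 5 · 37 · 73.
Step 2: Check the mod-4 condition on each prime factor: 3 ≡ 3 (mod 4), exponent 2 (must be even); 5 ≡ 1 (mod 4), exponent 1; 37 ≡ 1 (mod 4), exponent 1; 73 ≡ 1 (mod 4), exponent 1.
All primes ≡ 3 (mod 4) appear to even exponent (or don't appear), so by the two-squares theorem n IS expressible as a sum of two squares.
Step 3: Build a representation. Group n = k² · m with k = 3 and m = 5 · 37 · 73 = 13505 (a product of primes ≡ 1 (mod 4)); a representation of m scales to one of n via (k·x)² + (k·y)² = k²(x² + y²). Each prime p ≡ 1 (mod 4) is itself a sum of two squares; find a² by testing p − a² for a perfect square:
  5: 5 − 1² = 4 = 2² ⇒ 5 = 1² + 2².
  37: 37 − 1² = 36 = 6² ⇒ 37 = 1² + 6².
  73: 73 − 1² = 72, 73 − 2² = 69, 73 − 3² = 64 = 8² ⇒ 73 = 3² + 8².
  Combine using the Brahmagupta–Fibonacci identity (a² + b²)(c² + d²) = (ac − bd)² + (ad + bc)² = (ac + bd)² + (ad − bc)²:
  5 · 37 = 185: from (1² + 2²)(1² + 6²), take (1·1 − 2·6, 1·6 + 2·1) = (1 − 12, 6 + 2) = (-11, 8); dropping signs (only squares matter) gives (11, 8); check 11² + 8² = 121 + 64 = 185 ✓.
  185 · 73 = 13505: from (11² + 8²)(3² + 8²), take (11·3 − 8·8, 11·8 + 8·3) = (33 − 64, 88 + 24) = (-31, 112); dropping signs (only squares matter) gives (31, 112); check 31² + 112² = 961 + 12544 = 13505 ✓.
  Scale by k = 3: (3·31, 3·112) = (93, 336).
Step 4: Order so x ≤ y and verify: 93² + 336² = 8649 + 112896 = 121545 = n. ✓

n = 121545 = 93² + 336² (one valid representation with x ≤ y).


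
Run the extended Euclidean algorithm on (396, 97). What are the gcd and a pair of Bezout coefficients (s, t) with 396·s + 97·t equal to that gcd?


Euclidean algorithm on (396, 97) — divide until remainder is 0:
  396 = 4 · 97 + 8
  97 = 12 · 8 + 1
  8 = 8 · 1 + 0
gcd(396, 97) = 1.
Track Bezout coefficients alongside the remainders: start with r₀ = 396 = a·1 + b·0 (s = 1, t = 0) and r₁ = 97 = a·0 + b·1 (s = 0, t = 1); each new remainder r_{k+1} = r_{k-1} − q_k·r_k inherits s_{k+1} = s_{k-1} − q_k·s_k, t_{k+1} = t_{k-1} − q_k·t_k, so r_k = a·s_k + b·t_k at every step:
  q = 4: r = 8, s = 1 − 4·0 = 1, t = 0 − 4·1 = -4  (check: 396·1 + 97·(-4) = 8)
  q = 12: r = 1, s = 0 − 12·1 = -12, t = 1 − 12·(-4) = 49  (check: 396·(-12) + 97·49 = 1)
The row with r = 1 (the gcd) gives the Bezout coefficients s = -12, t = 49.
Result: 396 · (-12) + 97 · (49) = 1.

gcd(396, 97) = 1; s = -12, t = 49 (check: 396·(-12) + 97·49 = 1).


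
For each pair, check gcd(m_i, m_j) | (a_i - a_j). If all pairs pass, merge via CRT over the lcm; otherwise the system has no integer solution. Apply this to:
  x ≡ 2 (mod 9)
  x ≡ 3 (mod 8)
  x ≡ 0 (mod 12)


Moduli 9, 8, 12 are not pairwise coprime, so CRT works modulo lcm(m_i) when all pairwise compatibility conditions hold.
Pairwise compatibility: gcd(m_i, m_j) must divide a_i - a_j for every pair.
Merge one congruence at a time:
  Start: x ≡ 2 (mod 9).
  Combine with x ≡ 3 (mod 8): gcd(9, 8) = 1; 3 - 2 = 1, which IS divisible by 1, so compatible.
    Write x = 2 + 9·t and substitute into x ≡ 3 (mod 8): 9·t ≡ 3 − 2 = 1 (mod 8).
    Reduce coefficients mod 8: 1·t ≡ 1 (mod 8).
    So t ≡ 1 (mod 8).
    Then x = 2 + 9·1 = 11, valid modulo lcm(9, 8) = 72: x ≡ 11 (mod 72).
  Combine with x ≡ 0 (mod 12): gcd(72, 12) = 12, and 0 - 11 = -11 is NOT divisible by 12.
    ⇒ system is inconsistent (no integer solution).

No solution (the system is inconsistent).


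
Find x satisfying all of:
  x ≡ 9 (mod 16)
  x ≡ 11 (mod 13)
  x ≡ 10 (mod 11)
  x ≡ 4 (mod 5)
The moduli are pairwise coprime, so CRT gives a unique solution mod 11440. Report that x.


Product of moduli M = 16 · 13 · 11 · 5 = 11440.
Merge one congruence at a time:
  Start: x ≡ 9 (mod 16).
  Combine with x ≡ 11 (mod 13); new modulus lcm = 208.
    Write x = 9 + 16·t and substitute into x ≡ 11 (mod 13): 16·t ≡ 11 − 9 = 2 (mod 13).
    Reduce coefficients mod 13: 3·t ≡ 2 (mod 13).
    The inverse of 3 mod 13 is 9 (since 3·9 = 27 = 2·13 + 1), so t ≡ 9·2 = 18 ≡ 5 (mod 13).
    Then x = 9 + 16·5 = 89, valid modulo lcm(16, 13) = 208: x ≡ 89 (mod 208).
  Combine with x ≡ 10 (mod 11); new modulus lcm = 2288.
    Write x = 89 + 208·t and substitute into x ≡ 10 (mod 11): 208·t ≡ 10 − 89 = -79 (mod 11).
    Reduce coefficients mod 11: 10·t ≡ 9 (mod 11).
    The inverse of 10 mod 11 is 10 (since 10·10 = 100 = 9·11 + 1), so t ≡ 10·9 = 90 ≡ 2 (mod 11).
    Then x = 89 + 208·2 = 505, valid modulo lcm(208, 11) = 2288: x ≡ 505 (mod 2288).
  Combine with x ≡ 4 (mod 5); new modulus lcm = 11440.
    Write x = 505 + 2288·t and substitute into x ≡ 4 (mod 5): 2288·t ≡ 4 − 505 = -501 (mod 5).
    Reduce coefficients mod 5: 3·t ≡ 4 (mod 5).
    The inverse of 3 mod 5 is 2 (since 3·2 = 6 = 1·5 + 1), so t ≡ 2·4 = 8 ≡ 3 (mod 5).
    Then x = 505 + 2288·3 = 7369, valid modulo lcm(2288, 5) = 11440: x ≡ 7369 (mod 11440).
Verify against each original: 7369 mod 16 = 9, 7369 mod 13 = 11, 7369 mod 11 = 10, 7369 mod 5 = 4.

x ≡ 7369 (mod 11440).


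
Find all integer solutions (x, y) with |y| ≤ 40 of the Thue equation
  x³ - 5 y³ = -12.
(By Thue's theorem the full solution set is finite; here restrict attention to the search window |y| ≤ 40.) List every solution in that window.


The equation is x³ - 5y³ = -12. For fixed y, x³ = 5·y³ − 12, so a solution requires the RHS to be a perfect cube.
Strategy: iterate y from -40 to 40, compute RHS = 5·y³ − 12, and check whether it is a (positive or negative) perfect cube.
Check small values of y:
  y = 0: RHS = -12 is not a perfect cube.
  y = 1: RHS = -7 is not a perfect cube.
  y = -1: RHS = -17 is not a perfect cube.
  y = 2: RHS = 28 is not a perfect cube.
  y = -2: RHS = -52 is not a perfect cube.
  y = 3: RHS = 123 is not a perfect cube.
  y = -3: RHS = -147 is not a perfect cube.
Continuing the search up to |y| = 40 finds no solutions either.
No (x, y) in the scanned range satisfies the equation.

No integer solutions with |y| ≤ 40.


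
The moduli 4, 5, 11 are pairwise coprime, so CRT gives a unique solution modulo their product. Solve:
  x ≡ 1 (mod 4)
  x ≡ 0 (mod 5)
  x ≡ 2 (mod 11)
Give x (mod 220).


Moduli 4, 5, 11 are pairwise coprime; by CRT there is a unique solution modulo M = 4 · 5 · 11 = 220.
Solve pairwise, accumulating the modulus:
  Start with x ≡ 1 (mod 4).
  Combine with x ≡ 0 (mod 5): since gcd(4, 5) = 1, we get a unique residue mod 20.
    Write x = 1 + 4·t and substitute into x ≡ 0 (mod 5): 4·t ≡ 0 − 1 = -1 (mod 5).
    Reduce coefficients mod 5: 4·t ≡ 4 (mod 5).
    The inverse of 4 mod 5 is 4 (since 4·4 = 16 = 3·5 + 1), so t ≡ 4·4 = 16 ≡ 1 (mod 5).
    Then x = 1 + 4·1 = 5, valid modulo lcm(4, 5) = 20: x ≡ 5 (mod 20).
  Combine with x ≡ 2 (mod 11): since gcd(20, 11) = 1, we get a unique residue mod 220.
    Write x = 5 + 20·t and substitute into x ≡ 2 (mod 11): 20·t ≡ 2 − 5 = -3 (mod 11).
    Reduce coefficients mod 11: 9·t ≡ 8 (mod 11).
    The inverse of 9 mod 11 is 5 (since 9·5 = 45 = 4·11 + 1), so t ≡ 5·8 = 40 ≡ 7 (mod 11).
    Then x = 5 + 20·7 = 145, valid modulo lcm(20, 11) = 220: x ≡ 145 (mod 220).
Verify: 145 mod 4 = 1 ✓, 145 mod 5 = 0 ✓, 145 mod 11 = 2 ✓.

x ≡ 145 (mod 220).


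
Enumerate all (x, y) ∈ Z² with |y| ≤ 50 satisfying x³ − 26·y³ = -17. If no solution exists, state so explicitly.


The equation is x³ - 26y³ = -17. For fixed y, x³ = 26·y³ − 17, so a solution requires the RHS to be a perfect cube.
Strategy: iterate y from -50 to 50, compute RHS = 26·y³ − 17, and check whether it is a (positive or negative) perfect cube.
Check small values of y:
  y = 0: RHS = -17 is not a perfect cube.
  y = 1: RHS = 9 is not a perfect cube.
  y = -1: RHS = -43 is not a perfect cube.
  y = 2: RHS = 191 is not a perfect cube.
  y = -2: RHS = -225 is not a perfect cube.
  y = 3: RHS = 685 is not a perfect cube.
  y = -3: RHS = -719 is not a perfect cube.
Continuing the search up to |y| = 50 finds no solutions either.
No (x, y) in the scanned range satisfies the equation.

No integer solutions with |y| ≤ 50.


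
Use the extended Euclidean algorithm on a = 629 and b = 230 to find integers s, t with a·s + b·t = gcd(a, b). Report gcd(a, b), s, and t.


Euclidean algorithm on (629, 230) — divide until remainder is 0:
  629 = 2 · 230 + 169
  230 = 1 · 169 + 61
  169 = 2 · 61 + 47
  61 = 1 · 47 + 14
  47 = 3 · 14 + 5
  14 = 2 · 5 + 4
  5 = 1 · 4 + 1
  4 = 4 · 1 + 0
gcd(629, 230) = 1.
Track Bezout coefficients alongside the remainders: start with r₀ = 629 = a·1 + b·0 (s = 1, t = 0) and r₁ = 230 = a·0 + b·1 (s = 0, t = 1); each new remainder r_{k+1} = r_{k-1} − q_k·r_k inherits s_{k+1} = s_{k-1} − q_k·s_k, t_{k+1} = t_{k-1} − q_k·t_k, so r_k = a·s_k + b·t_k at every step:
  q = 2: r = 169, s = 1 − 2·0 = 1, t = 0 − 2·1 = -2  (check: 629·1 + 230·(-2) = 169)
  q = 1: r = 61, s = 0 − 1·1 = -1, t = 1 − 1·(-2) = 3  (check: 629·(-1) + 230·3 = 61)
  q = 2: r = 47, s = 1 − 2·(-1) = 3, t = -2 − 2·3 = -8  (check: 629·3 + 230·(-8) = 47)
  q = 1: r = 14, s = -1 − 1·3 = -4, t = 3 − 1·(-8) = 11  (check: 629·(-4) + 230·11 = 14)
  q = 3: r = 5, s = 3 − 3·(-4) = 15, t = -8 − 3·11 = -41  (check: 629·15 + 230·(-41) = 5)
  q = 2: r = 4, s = -4 − 2·15 = -34, t = 11 − 2·(-41) = 93  (check: 629·(-34) + 230·93 = 4)
  q = 1: r = 1, s = 15 − 1·(-34) = 49, t = -41 − 1·93 = -134  (check: 629·49 + 230·(-134) = 1)
The row with r = 1 (the gcd) gives the Bezout coefficients s = 49, t = -134.
Result: 629 · (49) + 230 · (-134) = 1.

gcd(629, 230) = 1; s = 49, t = -134 (check: 629·49 + 230·(-134) = 1).


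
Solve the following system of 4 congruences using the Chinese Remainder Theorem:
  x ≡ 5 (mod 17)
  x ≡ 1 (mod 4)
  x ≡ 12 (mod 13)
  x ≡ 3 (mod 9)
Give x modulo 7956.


Product of moduli M = 17 · 4 · 13 · 9 = 7956.
Merge one congruence at a time:
  Start: x ≡ 5 (mod 17).
  Combine with x ≡ 1 (mod 4); new modulus lcm = 68.
    Write x = 5 + 17·t and substitute into x ≡ 1 (mod 4): 17·t ≡ 1 − 5 = -4 (mod 4).
    Reduce coefficients mod 4: 1·t ≡ 0 (mod 4).
    So t ≡ 0 (mod 4).
    Then x = 5 + 17·0 = 5, valid modulo lcm(17, 4) = 68: x ≡ 5 (mod 68).
  Combine with x ≡ 12 (mod 13); new modulus lcm = 884.
    Write x = 5 + 68·t and substitute into x ≡ 12 (mod 13): 68·t ≡ 12 − 5 = 7 (mod 13).
    Reduce coefficients mod 13: 3·t ≡ 7 (mod 13).
    The inverse of 3 mod 13 is 9 (since 3·9 = 27 = 2·13 + 1), so t ≡ 9·7 = 63 ≡ 11 (mod 13).
    Then x = 5 + 68·11 = 753, valid modulo lcm(68, 13) = 884: x ≡ 753 (mod 884).
  Combine with x ≡ 3 (mod 9); new modulus lcm = 7956.
    Write x = 753 + 884·t and substitute into x ≡ 3 (mod 9): 884·t ≡ 3 − 753 = -750 (mod 9).
    Reduce coefficients mod 9: 2·t ≡ 6 (mod 9).
    The inverse of 2 mod 9 is 5 (since 2·5 = 10 = 1·9 + 1), so t ≡ 5·6 = 30 ≡ 3 (mod 9).
    Then x = 753 + 884·3 = 3405, valid modulo lcm(884, 9) = 7956: x ≡ 3405 (mod 7956).
Verify against each original: 3405 mod 17 = 5, 3405 mod 4 = 1, 3405 mod 13 = 12, 3405 mod 9 = 3.

x ≡ 3405 (mod 7956).


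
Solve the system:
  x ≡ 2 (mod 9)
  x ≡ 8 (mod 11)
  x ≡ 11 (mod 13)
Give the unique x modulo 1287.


Moduli 9, 11, 13 are pairwise coprime; by CRT there is a unique solution modulo M = 9 · 11 · 13 = 1287.
Solve pairwise, accumulating the modulus:
  Start with x ≡ 2 (mod 9).
  Combine with x ≡ 8 (mod 11): since gcd(9, 11) = 1, we get a unique residue mod 99.
    Write x = 2 + 9·t and substitute into x ≡ 8 (mod 11): 9·t ≡ 8 − 2 = 6 (mod 11).
    The inverse of 9 mod 11 is 5 (since 9·5 = 45 = 4·11 + 1), so t ≡ 5·6 = 30 ≡ 8 (mod 11).
    Then x = 2 + 9·8 = 74, valid modulo lcm(9, 11) = 99: x ≡ 74 (mod 99).
  Combine with x ≡ 11 (mod 13): since gcd(99, 13) = 1, we get a unique residue mod 1287.
    Write x = 74 + 99·t and substitute into x ≡ 11 (mod 13): 99·t ≡ 11 − 74 = -63 (mod 13).
    Reduce coefficients mod 13: 8·t ≡ 2 (mod 13).
    The inverse of 8 mod 13 is 5 (since 8·5 = 40 = 3·13 + 1), so t ≡ 5·2 = 10 ≡ 10 (mod 13).
    Then x = 74 + 99·10 = 1064, valid modulo lcm(99, 13) = 1287: x ≡ 1064 (mod 1287).
Verify: 1064 mod 9 = 2 ✓, 1064 mod 11 = 8 ✓, 1064 mod 13 = 11 ✓.

x ≡ 1064 (mod 1287).


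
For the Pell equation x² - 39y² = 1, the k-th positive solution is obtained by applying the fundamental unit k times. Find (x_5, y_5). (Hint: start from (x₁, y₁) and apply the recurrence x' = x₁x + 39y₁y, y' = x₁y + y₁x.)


Step 1: Find the fundamental solution (x₁, y₁) of x² - 39y² = 1.
  Expand √39 as a continued fraction. a₀ = ⌊√39⌋ = 6; iterate m_{k+1} = d_k·a_k − m_k, d_{k+1} = (39 − m_{k+1}²)/d_k, a_{k+1} = ⌊(a₀ + m_{k+1})/d_{k+1}⌋ (starting m₀ = 0, d₀ = 1), with convergents p_k = a_k·p_{k-1} + p_{k-2}, q_k = a_k·q_{k-1} + q_{k-2} (p₋₁ = 1, q₋₁ = 0):
  k = 0: a₀ = 6; p₀/q₀ = 6/1; p₀² − 39·q₀² = 36 − 39 = -3.
  k = 1: m = 6, d = 3, a = ⌊(6 + 6)/3⌋ = 4; p/q = (4·6 + 1)/(4·1 + 0) = 25/4; p² − 39·q² = 625 − 624 = 1.
  The first convergent with p² − 39·q² = 1 gives the fundamental solution (x₁, y₁) = (25, 4).
Step 2: Apply the recurrence (x_{n+1}, y_{n+1}) = (x₁x_n + 39y₁y_n, x₁y_n + y₁x_n) repeatedly.
  From (x_1, y_1) = (25, 4): x_2 = 25·25 + 39·4·4 = 1249; y_2 = 25·4 + 4·25 = 200.
  From (x_2, y_2) = (1249, 200): x_3 = 25·1249 + 39·4·200 = 62425; y_3 = 25·200 + 4·1249 = 9996.
  From (x_3, y_3) = (62425, 9996): x_4 = 25·62425 + 39·4·9996 = 3120001; y_4 = 25·9996 + 4·62425 = 499600.
  From (x_4, y_4) = (3120001, 499600): x_5 = 25·3120001 + 39·4·499600 = 155937625; y_5 = 25·499600 + 4·3120001 = 24970004.
Step 3: Verify x_5² - 39·y_5² = 24316542890640625 - 24316542890640624 = 1 (should be 1). ✓

(x_1, y_1) = (25, 4); (x_5, y_5) = (155937625, 24970004).


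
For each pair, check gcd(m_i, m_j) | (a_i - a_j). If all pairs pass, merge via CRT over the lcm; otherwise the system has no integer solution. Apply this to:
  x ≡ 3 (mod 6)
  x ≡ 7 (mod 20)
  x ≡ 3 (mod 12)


Moduli 6, 20, 12 are not pairwise coprime, so CRT works modulo lcm(m_i) when all pairwise compatibility conditions hold.
Pairwise compatibility: gcd(m_i, m_j) must divide a_i - a_j for every pair.
Merge one congruence at a time:
  Start: x ≡ 3 (mod 6).
  Combine with x ≡ 7 (mod 20): gcd(6, 20) = 2; 7 - 3 = 4, which IS divisible by 2, so compatible.
    Write x = 3 + 6·t and substitute into x ≡ 7 (mod 20): 6·t ≡ 7 − 3 = 4 (mod 20).
    Divide the congruence (and modulus) by g = 2: 3·t ≡ 2 (mod 10).
    The inverse of 3 mod 10 is 7 (since 3·7 = 21 = 2·10 + 1), so t ≡ 7·2 = 14 ≡ 4 (mod 10).
    Then x = 3 + 6·4 = 27, valid modulo lcm(6, 20) = 60: x ≡ 27 (mod 60).
  Combine with x ≡ 3 (mod 12): gcd(60, 12) = 12; 3 - 27 = -24, which IS divisible by 12, so compatible.
    Write x = 27 + 60·t and substitute into x ≡ 3 (mod 12): 60·t ≡ 3 − 27 = -24 (mod 12).
    Divide the congruence (and modulus) by g = 12: 5·t ≡ -2 (mod 1).
    Modulo 1 every t works; take t = 0.
    Then x = 27 + 60·0 = 27, valid modulo lcm(60, 12) = 60: x ≡ 27 (mod 60).
Verify: 27 mod 6 = 3, 27 mod 20 = 7, 27 mod 12 = 3.

x ≡ 27 (mod 60).


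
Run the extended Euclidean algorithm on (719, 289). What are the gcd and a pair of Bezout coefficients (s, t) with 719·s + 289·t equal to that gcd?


Euclidean algorithm on (719, 289) — divide until remainder is 0:
  719 = 2 · 289 + 141
  289 = 2 · 141 + 7
  141 = 20 · 7 + 1
  7 = 7 · 1 + 0
gcd(719, 289) = 1.
Track Bezout coefficients alongside the remainders: start with r₀ = 719 = a·1 + b·0 (s = 1, t = 0) and r₁ = 289 = a·0 + b·1 (s = 0, t = 1); each new remainder r_{k+1} = r_{k-1} − q_k·r_k inherits s_{k+1} = s_{k-1} − q_k·s_k, t_{k+1} = t_{k-1} − q_k·t_k, so r_k = a·s_k + b·t_k at every step:
  q = 2: r = 141, s = 1 − 2·0 = 1, t = 0 − 2·1 = -2  (check: 719·1 + 289·(-2) = 141)
  q = 2: r = 7, s = 0 − 2·1 = -2, t = 1 − 2·(-2) = 5  (check: 719·(-2) + 289·5 = 7)
  q = 20: r = 1, s = 1 − 20·(-2) = 41, t = -2 − 20·5 = -102  (check: 719·41 + 289·(-102) = 1)
The row with r = 1 (the gcd) gives the Bezout coefficients s = 41, t = -102.
Result: 719 · (41) + 289 · (-102) = 1.

gcd(719, 289) = 1; s = 41, t = -102 (check: 719·41 + 289·(-102) = 1).


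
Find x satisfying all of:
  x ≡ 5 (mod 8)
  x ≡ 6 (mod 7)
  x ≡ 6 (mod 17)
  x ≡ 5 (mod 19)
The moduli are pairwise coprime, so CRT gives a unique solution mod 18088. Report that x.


Product of moduli M = 8 · 7 · 17 · 19 = 18088.
Merge one congruence at a time:
  Start: x ≡ 5 (mod 8).
  Combine with x ≡ 6 (mod 7); new modulus lcm = 56.
    Write x = 5 + 8·t and substitute into x ≡ 6 (mod 7): 8·t ≡ 6 − 5 = 1 (mod 7).
    Reduce coefficients mod 7: 1·t ≡ 1 (mod 7).
    So t ≡ 1 (mod 7).
    Then x = 5 + 8·1 = 13, valid modulo lcm(8, 7) = 56: x ≡ 13 (mod 56).
  Combine with x ≡ 6 (mod 17); new modulus lcm = 952.
    Write x = 13 + 56·t and substitute into x ≡ 6 (mod 17): 56·t ≡ 6 − 13 = -7 (mod 17).
    Reduce coefficients mod 17: 5·t ≡ 10 (mod 17).
    The inverse of 5 mod 17 is 7 (since 5·7 = 35 = 2·17 + 1), so t ≡ 7·10 = 70 ≡ 2 (mod 17).
    Then x = 13 + 56·2 = 125, valid modulo lcm(56, 17) = 952: x ≡ 125 (mod 952).
  Combine with x ≡ 5 (mod 19); new modulus lcm = 18088.
    Write x = 125 + 952·t and substitute into x ≡ 5 (mod 19): 952·t ≡ 5 − 125 = -120 (mod 19).
    Reduce coefficients mod 19: 2·t ≡ 13 (mod 19).
    The inverse of 2 mod 19 is 10 (since 2·10 = 20 = 1·19 + 1), so t ≡ 10·13 = 130 ≡ 16 (mod 19).
    Then x = 125 + 952·16 = 15357, valid modulo lcm(952, 19) = 18088: x ≡ 15357 (mod 18088).
Verify against each original: 15357 mod 8 = 5, 15357 mod 7 = 6, 15357 mod 17 = 6, 15357 mod 19 = 5.

x ≡ 15357 (mod 18088).


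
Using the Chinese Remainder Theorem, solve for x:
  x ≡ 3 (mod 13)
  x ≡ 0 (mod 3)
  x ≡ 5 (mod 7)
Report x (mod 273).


Moduli 13, 3, 7 are pairwise coprime; by CRT there is a unique solution modulo M = 13 · 3 · 7 = 273.
Solve pairwise, accumulating the modulus:
  Start with x ≡ 3 (mod 13).
  Combine with x ≡ 0 (mod 3): since gcd(13, 3) = 1, we get a unique residue mod 39.
    Write x = 3 + 13·t and substitute into x ≡ 0 (mod 3): 13·t ≡ 0 − 3 = -3 (mod 3).
    Reduce coefficients mod 3: 1·t ≡ 0 (mod 3).
    So t ≡ 0 (mod 3).
    Then x = 3 + 13·0 = 3, valid modulo lcm(13, 3) = 39: x ≡ 3 (mod 39).
  Combine with x ≡ 5 (mod 7): since gcd(39, 7) = 1, we get a unique residue mod 273.
    Write x = 3 + 39·t and substitute into x ≡ 5 (mod 7): 39·t ≡ 5 − 3 = 2 (mod 7).
    Reduce coefficients mod 7: 4·t ≡ 2 (mod 7).
    The inverse of 4 mod 7 is 2 (since 4·2 = 8 = 1·7 + 1), so t ≡ 2·2 = 4 ≡ 4 (mod 7).
    Then x = 3 + 39·4 = 159, valid modulo lcm(39, 7) = 273: x ≡ 159 (mod 273).
Verify: 159 mod 13 = 3 ✓, 159 mod 3 = 0 ✓, 159 mod 7 = 5 ✓.

x ≡ 159 (mod 273).


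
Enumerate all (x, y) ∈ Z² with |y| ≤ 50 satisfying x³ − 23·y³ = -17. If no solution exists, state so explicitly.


The equation is x³ - 23y³ = -17. For fixed y, x³ = 23·y³ − 17, so a solution requires the RHS to be a perfect cube.
Strategy: iterate y from -50 to 50, compute RHS = 23·y³ − 17, and check whether it is a (positive or negative) perfect cube.
Check small values of y:
  y = 0: RHS = -17 is not a perfect cube.
  y = 1: RHS = 6 is not a perfect cube.
  y = -1: RHS = -40 is not a perfect cube.
  y = 2: RHS = 167 is not a perfect cube.
  y = -2: RHS = -201 is not a perfect cube.
  y = 3: RHS = 604 is not a perfect cube.
  y = -3: RHS = -638 is not a perfect cube.
Continuing the search up to |y| = 50 finds no solutions either.
No (x, y) in the scanned range satisfies the equation.

No integer solutions with |y| ≤ 50.


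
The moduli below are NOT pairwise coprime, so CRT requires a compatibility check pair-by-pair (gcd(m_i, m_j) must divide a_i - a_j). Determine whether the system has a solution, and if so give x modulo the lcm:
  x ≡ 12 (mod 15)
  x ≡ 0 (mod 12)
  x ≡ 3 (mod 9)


Moduli 15, 12, 9 are not pairwise coprime, so CRT works modulo lcm(m_i) when all pairwise compatibility conditions hold.
Pairwise compatibility: gcd(m_i, m_j) must divide a_i - a_j for every pair.
Merge one congruence at a time:
  Start: x ≡ 12 (mod 15).
  Combine with x ≡ 0 (mod 12): gcd(15, 12) = 3; 0 - 12 = -12, which IS divisible by 3, so compatible.
    Write x = 12 + 15·t and substitute into x ≡ 0 (mod 12): 15·t ≡ 0 − 12 = -12 (mod 12).
    Divide the congruence (and modulus) by g = 3: 5·t ≡ -4 (mod 4).
    Reduce coefficients mod 4: 1·t ≡ 0 (mod 4).
    So t ≡ 0 (mod 4).
    Then x = 12 + 15·0 = 12, valid modulo lcm(15, 12) = 60: x ≡ 12 (mod 60).
  Combine with x ≡ 3 (mod 9): gcd(60, 9) = 3; 3 - 12 = -9, which IS divisible by 3, so compatible.
    Write x = 12 + 60·t and substitute into x ≡ 3 (mod 9): 60·t ≡ 3 − 12 = -9 (mod 9).
    Divide the congruence (and modulus) by g = 3: 20·t ≡ -3 (mod 3).
    Reduce coefficients mod 3: 2·t ≡ 0 (mod 3).
    The inverse of 2 mod 3 is 2 (since 2·2 = 4 = 1·3 + 1), so t ≡ 2·0 = 0 ≡ 0 (mod 3).
    Then x = 12 + 60·0 = 12, valid modulo lcm(60, 9) = 180: x ≡ 12 (mod 180).
Verify: 12 mod 15 = 12, 12 mod 12 = 0, 12 mod 9 = 3.

x ≡ 12 (mod 180).


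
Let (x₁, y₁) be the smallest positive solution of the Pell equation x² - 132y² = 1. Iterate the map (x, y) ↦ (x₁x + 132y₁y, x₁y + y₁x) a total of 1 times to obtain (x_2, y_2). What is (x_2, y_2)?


Step 1: Find the fundamental solution (x₁, y₁) of x² - 132y² = 1.
  Expand √132 as a continued fraction. a₀ = ⌊√132⌋ = 11; iterate m_{k+1} = d_k·a_k − m_k, d_{k+1} = (132 − m_{k+1}²)/d_k, a_{k+1} = ⌊(a₀ + m_{k+1})/d_{k+1}⌋ (starting m₀ = 0, d₀ = 1), with convergents p_k = a_k·p_{k-1} + p_{k-2}, q_k = a_k·q_{k-1} + q_{k-2} (p₋₁ = 1, q₋₁ = 0):
  k = 0: a₀ = 11; p₀/q₀ = 11/1; p₀² − 132·q₀² = 121 − 132 = -11.
  k = 1: m = 11, d = 11, a = ⌊(11 + 11)/11⌋ = 2; p/q = (2·11 + 1)/(2·1 + 0) = 23/2; p² − 132·q² = 529 − 528 = 1.
  The first convergent with p² − 132·q² = 1 gives the fundamental solution (x₁, y₁) = (23, 2).
Step 2: Apply the recurrence (x_{n+1}, y_{n+1}) = (x₁x_n + 132y₁y_n, x₁y_n + y₁x_n) repeatedly.
  From (x_1, y_1) = (23, 2): x_2 = 23·23 + 132·2·2 = 1057; y_2 = 23·2 + 2·23 = 92.
Step 3: Verify x_2² - 132·y_2² = 1117249 - 1117248 = 1 (should be 1). ✓

(x_1, y_1) = (23, 2); (x_2, y_2) = (1057, 92).


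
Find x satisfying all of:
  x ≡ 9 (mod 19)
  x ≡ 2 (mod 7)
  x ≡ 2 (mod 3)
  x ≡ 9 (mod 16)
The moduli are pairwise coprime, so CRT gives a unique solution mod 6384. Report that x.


Product of moduli M = 19 · 7 · 3 · 16 = 6384.
Merge one congruence at a time:
  Start: x ≡ 9 (mod 19).
  Combine with x ≡ 2 (mod 7); new modulus lcm = 133.
    Write x = 9 + 19·t and substitute into x ≡ 2 (mod 7): 19·t ≡ 2 − 9 = -7 (mod 7).
    Reduce coefficients mod 7: 5·t ≡ 0 (mod 7).
    The inverse of 5 mod 7 is 3 (since 5·3 = 15 = 2·7 + 1), so t ≡ 3·0 = 0 ≡ 0 (mod 7).
    Then x = 9 + 19·0 = 9, valid modulo lcm(19, 7) = 133: x ≡ 9 (mod 133).
  Combine with x ≡ 2 (mod 3); new modulus lcm = 399.
    Write x = 9 + 133·t and substitute into x ≡ 2 (mod 3): 133·t ≡ 2 − 9 = -7 (mod 3).
    Reduce coefficients mod 3: 1·t ≡ 2 (mod 3).
    So t ≡ 2 (mod 3).
    Then x = 9 + 133·2 = 275, valid modulo lcm(133, 3) = 399: x ≡ 275 (mod 399).
  Combine with x ≡ 9 (mod 16); new modulus lcm = 6384.
    Write x = 275 + 399·t and substitute into x ≡ 9 (mod 16): 399·t ≡ 9 − 275 = -266 (mod 16).
    Reduce coefficients mod 16: 15·t ≡ 6 (mod 16).
    The inverse of 15 mod 16 is 15 (since 15·15 = 225 = 14·16 + 1), so t ≡ 15·6 = 90 ≡ 10 (mod 16).
    Then x = 275 + 399·10 = 4265, valid modulo lcm(399, 16) = 6384: x ≡ 4265 (mod 6384).
Verify against each original: 4265 mod 19 = 9, 4265 mod 7 = 2, 4265 mod 3 = 2, 4265 mod 16 = 9.

x ≡ 4265 (mod 6384).


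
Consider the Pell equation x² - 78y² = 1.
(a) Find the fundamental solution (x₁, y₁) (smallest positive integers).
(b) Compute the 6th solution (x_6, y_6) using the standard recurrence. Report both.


Step 1: Find the fundamental solution (x₁, y₁) of x² - 78y² = 1.
  Expand √78 as a continued fraction. a₀ = ⌊√78⌋ = 8; iterate m_{k+1} = d_k·a_k − m_k, d_{k+1} = (78 − m_{k+1}²)/d_k, a_{k+1} = ⌊(a₀ + m_{k+1})/d_{k+1}⌋ (starting m₀ = 0, d₀ = 1), with convergents p_k = a_k·p_{k-1} + p_{k-2}, q_k = a_k·q_{k-1} + q_{k-2} (p₋₁ = 1, q₋₁ = 0):
  k = 0: a₀ = 8; p₀/q₀ = 8/1; p₀² − 78·q₀² = 64 − 78 = -14.
  k = 1: m = 8, d = 14, a = ⌊(8 + 8)/14⌋ = 1; p/q = (1·8 + 1)/(1·1 + 0) = 9/1; p² − 78·q² = 81 − 78 = 3.
  k = 2: m = 6, d = 3, a = ⌊(8 + 6)/3⌋ = 4; p/q = (4·9 + 8)/(4·1 + 1) = 44/5; p² − 78·q² = 1936 − 1950 = -14.
  k = 3: m = 6, d = 14, a = ⌊(8 + 6)/14⌋ = 1; p/q = (1·44 + 9)/(1·5 + 1) = 53/6; p² − 78·q² = 2809 − 2808 = 1.
  The first convergent with p² − 78·q² = 1 gives the fundamental solution (x₁, y₁) = (53, 6).
Step 2: Apply the recurrence (x_{n+1}, y_{n+1}) = (x₁x_n + 78y₁y_n, x₁y_n + y₁x_n) repeatedly.
  From (x_1, y_1) = (53, 6): x_2 = 53·53 + 78·6·6 = 5617; y_2 = 53·6 + 6·53 = 636.
  From (x_2, y_2) = (5617, 636): x_3 = 53·5617 + 78·6·636 = 595349; y_3 = 53·636 + 6·5617 = 67410.
  From (x_3, y_3) = (595349, 67410): x_4 = 53·595349 + 78·6·67410 = 63101377; y_4 = 53·67410 + 6·595349 = 7144824.
  From (x_4, y_4) = (63101377, 7144824): x_5 = 53·63101377 + 78·6·7144824 = 6688150613; y_5 = 53·7144824 + 6·63101377 = 757283934.
  From (x_5, y_5) = (6688150613, 757283934): x_6 = 53·6688150613 + 78·6·757283934 = 708880863601; y_6 = 53·757283934 + 6·6688150613 = 80264952180.
Step 3: Verify x_6² - 78·y_6² = 502512078779699566687201 - 502512078779699566687200 = 1 (should be 1). ✓

(x_1, y_1) = (53, 6); (x_6, y_6) = (708880863601, 80264952180).


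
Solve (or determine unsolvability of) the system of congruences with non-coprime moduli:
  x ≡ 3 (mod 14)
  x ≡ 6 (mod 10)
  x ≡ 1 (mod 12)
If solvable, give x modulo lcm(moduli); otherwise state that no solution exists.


Moduli 14, 10, 12 are not pairwise coprime, so CRT works modulo lcm(m_i) when all pairwise compatibility conditions hold.
Pairwise compatibility: gcd(m_i, m_j) must divide a_i - a_j for every pair.
Merge one congruence at a time:
  Start: x ≡ 3 (mod 14).
  Combine with x ≡ 6 (mod 10): gcd(14, 10) = 2, and 6 - 3 = 3 is NOT divisible by 2.
    ⇒ system is inconsistent (no integer solution).

No solution (the system is inconsistent).


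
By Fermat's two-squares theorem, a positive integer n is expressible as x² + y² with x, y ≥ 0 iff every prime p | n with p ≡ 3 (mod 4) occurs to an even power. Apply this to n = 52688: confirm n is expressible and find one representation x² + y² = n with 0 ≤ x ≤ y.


Step 1: Factor n = 52688 = 2^4 · 37 · 89.
Step 2: Check the mod-4 condition on each prime factor: 2 = 2 (special); 37 ≡ 1 (mod 4), exponent 1; 89 ≡ 1 (mod 4), exponent 1.
All primes ≡ 3 (mod 4) appear to even exponent (or don't appear), so by the two-squares theorem n IS expressible as a sum of two squares.
Step 3: Build a representation. Group n = k² · m with k = 4 and m = 37 · 89 = 3293 (a product of primes ≡ 1 (mod 4)); a representation of m scales to one of n via (k·x)² + (k·y)² = k²(x² + y²). Each prime p ≡ 1 (mod 4) is itself a sum of two squares; find a² by testing p − a² for a perfect square:
  37: 37 − 1² = 36 = 6² ⇒ 37 = 1² + 6².
  89: 89 − 1² = 88, 89 − 2² = 85, 89 − 3² = 80, 89 − 4² = 73, 89 − 5² = 64 = 8² ⇒ 89 = 5² + 8².
  Combine using the Brahmagupta–Fibonacci identity (a² + b²)(c² + d²) = (ac − bd)² + (ad + bc)² = (ac + bd)² + (ad − bc)²:
  37 · 89 = 3293: from (1² + 6²)(5² + 8²), take (1·5 − 6·8, 1·8 + 6·5) = (5 − 48, 8 + 30) = (-43, 38); dropping signs (only squares matter) gives (43, 38); check 43² + 38² = 1849 + 1444 = 3293 ✓.
  Scale by k = 4: (4·43, 4·38) = (172, 152).
Step 4: Order so x ≤ y and verify: 152² + 172² = 23104 + 29584 = 52688 = n. ✓

n = 52688 = 152² + 172² (one valid representation with x ≤ y).


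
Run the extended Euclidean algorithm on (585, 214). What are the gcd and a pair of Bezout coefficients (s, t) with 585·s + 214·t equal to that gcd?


Euclidean algorithm on (585, 214) — divide until remainder is 0:
  585 = 2 · 214 + 157
  214 = 1 · 157 + 57
  157 = 2 · 57 + 43
  57 = 1 · 43 + 14
  43 = 3 · 14 + 1
  14 = 14 · 1 + 0
gcd(585, 214) = 1.
Track Bezout coefficients alongside the remainders: start with r₀ = 585 = a·1 + b·0 (s = 1, t = 0) and r₁ = 214 = a·0 + b·1 (s = 0, t = 1); each new remainder r_{k+1} = r_{k-1} − q_k·r_k inherits s_{k+1} = s_{k-1} − q_k·s_k, t_{k+1} = t_{k-1} − q_k·t_k, so r_k = a·s_k + b·t_k at every step:
  q = 2: r = 157, s = 1 − 2·0 = 1, t = 0 − 2·1 = -2  (check: 585·1 + 214·(-2) = 157)
  q = 1: r = 57, s = 0 − 1·1 = -1, t = 1 − 1·(-2) = 3  (check: 585·(-1) + 214·3 = 57)
  q = 2: r = 43, s = 1 − 2·(-1) = 3, t = -2 − 2·3 = -8  (check: 585·3 + 214·(-8) = 43)
  q = 1: r = 14, s = -1 − 1·3 = -4, t = 3 − 1·(-8) = 11  (check: 585·(-4) + 214·11 = 14)
  q = 3: r = 1, s = 3 − 3·(-4) = 15, t = -8 − 3·11 = -41  (check: 585·15 + 214·(-41) = 1)
The row with r = 1 (the gcd) gives the Bezout coefficients s = 15, t = -41.
Result: 585 · (15) + 214 · (-41) = 1.

gcd(585, 214) = 1; s = 15, t = -41 (check: 585·15 + 214·(-41) = 1).


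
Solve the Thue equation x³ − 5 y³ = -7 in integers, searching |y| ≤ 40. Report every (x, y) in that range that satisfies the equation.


The equation is x³ - 5y³ = -7. For fixed y, x³ = 5·y³ − 7, so a solution requires the RHS to be a perfect cube.
Strategy: iterate y from -40 to 40, compute RHS = 5·y³ − 7, and check whether it is a (positive or negative) perfect cube.
Check small values of y:
  y = 0: RHS = -7 is not a perfect cube.
  y = 1: RHS = -2 is not a perfect cube.
  y = -1: RHS = -12 is not a perfect cube.
  y = 2: RHS = 33 is not a perfect cube.
  y = -2: RHS = -47 is not a perfect cube.
  y = 3: RHS = 128 is not a perfect cube.
  y = -3: RHS = -142 is not a perfect cube.
Continuing the search up to |y| = 40 finds no solutions either.
No (x, y) in the scanned range satisfies the equation.

No integer solutions with |y| ≤ 40.


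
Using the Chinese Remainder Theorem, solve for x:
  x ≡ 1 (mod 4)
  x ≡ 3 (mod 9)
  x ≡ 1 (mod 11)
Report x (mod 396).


Moduli 4, 9, 11 are pairwise coprime; by CRT there is a unique solution modulo M = 4 · 9 · 11 = 396.
Solve pairwise, accumulating the modulus:
  Start with x ≡ 1 (mod 4).
  Combine with x ≡ 3 (mod 9): since gcd(4, 9) = 1, we get a unique residue mod 36.
    Write x = 1 + 4·t and substitute into x ≡ 3 (mod 9): 4·t ≡ 3 − 1 = 2 (mod 9).
    The inverse of 4 mod 9 is 7 (since 4·7 = 28 = 3·9 + 1), so t ≡ 7·2 = 14 ≡ 5 (mod 9).
    Then x = 1 + 4·5 = 21, valid modulo lcm(4, 9) = 36: x ≡ 21 (mod 36).
  Combine with x ≡ 1 (mod 11): since gcd(36, 11) = 1, we get a unique residue mod 396.
    Write x = 21 + 36·t and substitute into x ≡ 1 (mod 11): 36·t ≡ 1 − 21 = -20 (mod 11).
    Reduce coefficients mod 11: 3·t ≡ 2 (mod 11).
    The inverse of 3 mod 11 is 4 (since 3·4 = 12 = 1·11 + 1), so t ≡ 4·2 = 8 ≡ 8 (mod 11).
    Then x = 21 + 36·8 = 309, valid modulo lcm(36, 11) = 396: x ≡ 309 (mod 396).
Verify: 309 mod 4 = 1 ✓, 309 mod 9 = 3 ✓, 309 mod 11 = 1 ✓.

x ≡ 309 (mod 396).


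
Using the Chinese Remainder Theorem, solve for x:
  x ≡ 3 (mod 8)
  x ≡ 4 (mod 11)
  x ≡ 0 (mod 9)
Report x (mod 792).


Moduli 8, 11, 9 are pairwise coprime; by CRT there is a unique solution modulo M = 8 · 11 · 9 = 792.
Solve pairwise, accumulating the modulus:
  Start with x ≡ 3 (mod 8).
  Combine with x ≡ 4 (mod 11): since gcd(8, 11) = 1, we get a unique residue mod 88.
    Write x = 3 + 8·t and substitute into x ≡ 4 (mod 11): 8·t ≡ 4 − 3 = 1 (mod 11).
    The inverse of 8 mod 11 is 7 (since 8·7 = 56 = 5·11 + 1), so t ≡ 7·1 = 7 ≡ 7 (mod 11).
    Then x = 3 + 8·7 = 59, valid modulo lcm(8, 11) = 88: x ≡ 59 (mod 88).
  Combine with x ≡ 0 (mod 9): since gcd(88, 9) = 1, we get a unique residue mod 792.
    Write x = 59 + 88·t and substitute into x ≡ 0 (mod 9): 88·t ≡ 0 − 59 = -59 (mod 9).
    Reduce coefficients mod 9: 7·t ≡ 4 (mod 9).
    The inverse of 7 mod 9 is 4 (since 7·4 = 28 = 3·9 + 1), so t ≡ 4·4 = 16 ≡ 7 (mod 9).
    Then x = 59 + 88·7 = 675, valid modulo lcm(88, 9) = 792: x ≡ 675 (mod 792).
Verify: 675 mod 8 = 3 ✓, 675 mod 11 = 4 ✓, 675 mod 9 = 0 ✓.

x ≡ 675 (mod 792).


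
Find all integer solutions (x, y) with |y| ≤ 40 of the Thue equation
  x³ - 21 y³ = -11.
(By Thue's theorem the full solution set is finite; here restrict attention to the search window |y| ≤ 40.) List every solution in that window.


The equation is x³ - 21y³ = -11. For fixed y, x³ = 21·y³ − 11, so a solution requires the RHS to be a perfect cube.
Strategy: iterate y from -40 to 40, compute RHS = 21·y³ − 11, and check whether it is a (positive or negative) perfect cube.
Check small values of y:
  y = 0: RHS = -11 is not a perfect cube.
  y = 1: RHS = 10 is not a perfect cube.
  y = -1: RHS = -32 is not a perfect cube.
  y = 2: RHS = 157 is not a perfect cube.
  y = -2: RHS = -179 is not a perfect cube.
  y = 3: RHS = 556 is not a perfect cube.
  y = -3: RHS = -578 is not a perfect cube.
Continuing the search up to |y| = 40 finds no solutions either.
No (x, y) in the scanned range satisfies the equation.

No integer solutions with |y| ≤ 40.


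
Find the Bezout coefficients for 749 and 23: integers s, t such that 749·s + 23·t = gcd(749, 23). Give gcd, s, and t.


Euclidean algorithm on (749, 23) — divide until remainder is 0:
  749 = 32 · 23 + 13
  23 = 1 · 13 + 10
  13 = 1 · 10 + 3
  10 = 3 · 3 + 1
  3 = 3 · 1 + 0
gcd(749, 23) = 1.
Track Bezout coefficients alongside the remainders: start with r₀ = 749 = a·1 + b·0 (s = 1, t = 0) and r₁ = 23 = a·0 + b·1 (s = 0, t = 1); each new remainder r_{k+1} = r_{k-1} − q_k·r_k inherits s_{k+1} = s_{k-1} − q_k·s_k, t_{k+1} = t_{k-1} − q_k·t_k, so r_k = a·s_k + b·t_k at every step:
  q = 32: r = 13, s = 1 − 32·0 = 1, t = 0 − 32·1 = -32  (check: 749·1 + 23·(-32) = 13)
  q = 1: r = 10, s = 0 − 1·1 = -1, t = 1 − 1·(-32) = 33  (check: 749·(-1) + 23·33 = 10)
  q = 1: r = 3, s = 1 − 1·(-1) = 2, t = -32 − 1·33 = -65  (check: 749·2 + 23·(-65) = 3)
  q = 3: r = 1, s = -1 − 3·2 = -7, t = 33 − 3·(-65) = 228  (check: 749·(-7) + 23·228 = 1)
The row with r = 1 (the gcd) gives the Bezout coefficients s = -7, t = 228.
Result: 749 · (-7) + 23 · (228) = 1.

gcd(749, 23) = 1; s = -7, t = 228 (check: 749·(-7) + 23·228 = 1).


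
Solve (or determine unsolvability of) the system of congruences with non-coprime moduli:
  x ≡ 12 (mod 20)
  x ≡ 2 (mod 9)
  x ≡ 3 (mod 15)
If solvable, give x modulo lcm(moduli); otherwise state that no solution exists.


Moduli 20, 9, 15 are not pairwise coprime, so CRT works modulo lcm(m_i) when all pairwise compatibility conditions hold.
Pairwise compatibility: gcd(m_i, m_j) must divide a_i - a_j for every pair.
Merge one congruence at a time:
  Start: x ≡ 12 (mod 20).
  Combine with x ≡ 2 (mod 9): gcd(20, 9) = 1; 2 - 12 = -10, which IS divisible by 1, so compatible.
    Write x = 12 + 20·t and substitute into x ≡ 2 (mod 9): 20·t ≡ 2 − 12 = -10 (mod 9).
    Reduce coefficients mod 9: 2·t ≡ 8 (mod 9).
    The inverse of 2 mod 9 is 5 (since 2·5 = 10 = 1·9 + 1), so t ≡ 5·8 = 40 ≡ 4 (mod 9).
    Then x = 12 + 20·4 = 92, valid modulo lcm(20, 9) = 180: x ≡ 92 (mod 180).
  Combine with x ≡ 3 (mod 15): gcd(180, 15) = 15, and 3 - 92 = -89 is NOT divisible by 15.
    ⇒ system is inconsistent (no integer solution).

No solution (the system is inconsistent).


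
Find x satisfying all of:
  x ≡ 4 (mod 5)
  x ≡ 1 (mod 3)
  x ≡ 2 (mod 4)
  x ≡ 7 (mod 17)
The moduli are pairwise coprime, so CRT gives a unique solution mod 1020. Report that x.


Product of moduli M = 5 · 3 · 4 · 17 = 1020.
Merge one congruence at a time:
  Start: x ≡ 4 (mod 5).
  Combine with x ≡ 1 (mod 3); new modulus lcm = 15.
    Write x = 4 + 5·t and substitute into x ≡ 1 (mod 3): 5·t ≡ 1 − 4 = -3 (mod 3).
    Reduce coefficients mod 3: 2·t ≡ 0 (mod 3).
    The inverse of 2 mod 3 is 2 (since 2·2 = 4 = 1·3 + 1), so t ≡ 2·0 = 0 ≡ 0 (mod 3).
    Then x = 4 + 5·0 = 4, valid modulo lcm(5, 3) = 15: x ≡ 4 (mod 15).
  Combine with x ≡ 2 (mod 4); new modulus lcm = 60.
    Write x = 4 + 15·t and substitute into x ≡ 2 (mod 4): 15·t ≡ 2 − 4 = -2 (mod 4).
    Reduce coefficients mod 4: 3·t ≡ 2 (mod 4).
    The inverse of 3 mod 4 is 3 (since 3·3 = 9 = 2·4 + 1), so t ≡ 3·2 = 6 ≡ 2 (mod 4).
    Then x = 4 + 15·2 = 34, valid modulo lcm(15, 4) = 60: x ≡ 34 (mod 60).
  Combine with x ≡ 7 (mod 17); new modulus lcm = 1020.
    Write x = 34 + 60·t and substitute into x ≡ 7 (mod 17): 60·t ≡ 7 − 34 = -27 (mod 17).
    Reduce coefficients mod 17: 9·t ≡ 7 (mod 17).
    The inverse of 9 mod 17 is 2 (since 9·2 = 18 = 1·17 + 1), so t ≡ 2·7 = 14 ≡ 14 (mod 17).
    Then x = 34 + 60·14 = 874, valid modulo lcm(60, 17) = 1020: x ≡ 874 (mod 1020).
Verify against each original: 874 mod 5 = 4, 874 mod 3 = 1, 874 mod 4 = 2, 874 mod 17 = 7.

x ≡ 874 (mod 1020).
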